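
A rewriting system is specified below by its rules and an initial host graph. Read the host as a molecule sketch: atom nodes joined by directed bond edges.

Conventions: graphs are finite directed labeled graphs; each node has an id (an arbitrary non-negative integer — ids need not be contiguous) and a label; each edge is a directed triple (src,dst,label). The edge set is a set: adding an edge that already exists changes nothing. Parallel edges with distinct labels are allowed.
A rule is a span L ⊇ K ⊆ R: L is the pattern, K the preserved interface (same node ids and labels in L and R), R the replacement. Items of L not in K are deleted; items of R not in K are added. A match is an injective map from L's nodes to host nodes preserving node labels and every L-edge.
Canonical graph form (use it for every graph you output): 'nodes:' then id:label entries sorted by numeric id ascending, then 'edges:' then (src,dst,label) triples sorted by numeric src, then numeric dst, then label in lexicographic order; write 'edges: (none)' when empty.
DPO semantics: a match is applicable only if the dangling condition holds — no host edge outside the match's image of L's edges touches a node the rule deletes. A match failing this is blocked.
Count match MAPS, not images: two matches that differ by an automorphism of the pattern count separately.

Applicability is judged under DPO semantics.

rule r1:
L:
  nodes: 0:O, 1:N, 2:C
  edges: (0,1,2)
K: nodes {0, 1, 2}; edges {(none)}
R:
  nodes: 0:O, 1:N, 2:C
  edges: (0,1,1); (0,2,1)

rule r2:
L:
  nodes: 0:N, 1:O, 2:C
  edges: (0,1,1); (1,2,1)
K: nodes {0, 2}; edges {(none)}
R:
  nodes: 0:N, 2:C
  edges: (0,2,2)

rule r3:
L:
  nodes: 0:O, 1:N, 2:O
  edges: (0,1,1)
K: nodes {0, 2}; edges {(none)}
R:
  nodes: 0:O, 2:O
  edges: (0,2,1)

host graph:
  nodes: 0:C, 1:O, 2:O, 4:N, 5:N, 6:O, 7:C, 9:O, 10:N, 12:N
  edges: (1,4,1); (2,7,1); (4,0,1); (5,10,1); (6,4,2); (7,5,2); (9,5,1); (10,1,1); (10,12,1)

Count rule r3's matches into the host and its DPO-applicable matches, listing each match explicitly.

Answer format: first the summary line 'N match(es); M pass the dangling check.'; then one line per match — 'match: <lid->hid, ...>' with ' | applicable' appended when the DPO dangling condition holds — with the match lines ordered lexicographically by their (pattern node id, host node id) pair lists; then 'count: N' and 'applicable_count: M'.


6 match(es); 0 pass the dangling check.
match: 0->1, 1->4, 2->2
match: 0->1, 1->4, 2->6
match: 0->1, 1->4, 2->9
match: 0->9, 1->5, 2->1
match: 0->9, 1->5, 2->2
match: 0->9, 1->5, 2->6
count: 6
applicable_count: 0


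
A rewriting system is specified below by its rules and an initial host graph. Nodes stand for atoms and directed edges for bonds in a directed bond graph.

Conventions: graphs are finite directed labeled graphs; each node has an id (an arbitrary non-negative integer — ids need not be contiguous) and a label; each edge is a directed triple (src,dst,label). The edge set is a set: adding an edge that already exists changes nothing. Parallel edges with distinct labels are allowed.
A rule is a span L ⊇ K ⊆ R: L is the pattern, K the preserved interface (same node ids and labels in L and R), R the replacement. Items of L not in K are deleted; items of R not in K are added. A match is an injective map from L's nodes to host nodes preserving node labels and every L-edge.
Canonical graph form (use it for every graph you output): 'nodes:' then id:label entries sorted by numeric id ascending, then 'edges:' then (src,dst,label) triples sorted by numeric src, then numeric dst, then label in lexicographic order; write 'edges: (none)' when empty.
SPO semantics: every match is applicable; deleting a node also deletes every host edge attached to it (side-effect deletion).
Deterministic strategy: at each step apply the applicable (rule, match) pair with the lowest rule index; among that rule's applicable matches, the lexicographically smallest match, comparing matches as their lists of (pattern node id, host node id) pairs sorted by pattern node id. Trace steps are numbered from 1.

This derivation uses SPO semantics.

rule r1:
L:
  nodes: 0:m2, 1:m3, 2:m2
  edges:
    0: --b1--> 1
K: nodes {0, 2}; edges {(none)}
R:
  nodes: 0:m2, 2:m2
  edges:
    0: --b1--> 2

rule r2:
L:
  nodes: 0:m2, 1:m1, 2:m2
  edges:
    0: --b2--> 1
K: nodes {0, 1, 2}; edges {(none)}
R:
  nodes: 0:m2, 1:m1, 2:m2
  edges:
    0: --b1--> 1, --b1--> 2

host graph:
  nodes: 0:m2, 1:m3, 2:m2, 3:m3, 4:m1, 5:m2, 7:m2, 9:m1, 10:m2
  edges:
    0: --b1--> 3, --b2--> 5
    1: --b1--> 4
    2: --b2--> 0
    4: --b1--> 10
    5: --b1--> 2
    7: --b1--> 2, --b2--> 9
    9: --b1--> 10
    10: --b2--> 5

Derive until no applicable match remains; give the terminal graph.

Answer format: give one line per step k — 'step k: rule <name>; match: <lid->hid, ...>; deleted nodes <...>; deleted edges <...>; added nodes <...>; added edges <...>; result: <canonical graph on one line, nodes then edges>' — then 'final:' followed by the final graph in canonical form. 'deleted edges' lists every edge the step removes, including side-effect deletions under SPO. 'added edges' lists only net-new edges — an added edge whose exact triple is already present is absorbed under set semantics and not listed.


step 1: rule r1; match: 0->0, 1->3, 2->2; deleted nodes 3; deleted edges (0,3,b1); added nodes (none); added edges (0,2,b1); result: nodes: 0:m2, 1:m3, 2:m2, 4:m1, 5:m2, 7:m2, 9:m1, 10:m2 edges: (0,2,b1); (0,5,b2); (1,4,b1); (2,0,b2); (4,10,b1); (5,2,b1); (7,2,b1); (7,9,b2); (9,10,b1); (10,5,b2)
step 2: rule r2; match: 0->7, 1->9, 2->0; deleted nodes (none); deleted edges (7,9,b2); added nodes (none); added edges (7,0,b1); (7,9,b1); result: nodes: 0:m2, 1:m3, 2:m2, 4:m1, 5:m2, 7:m2, 9:m1, 10:m2 edges: (0,2,b1); (0,5,b2); (1,4,b1); (2,0,b2); (4,10,b1); (5,2,b1); (7,0,b1); (7,2,b1); (7,9,b1); (9,10,b1); (10,5,b2)
final:
nodes: 0:m2, 1:m3, 2:m2, 4:m1, 5:m2, 7:m2, 9:m1, 10:m2
edges: (0,2,b1); (0,5,b2); (1,4,b1); (2,0,b2); (4,10,b1); (5,2,b1); (7,0,b1); (7,2,b1); (7,9,b1); (9,10,b1); (10,5,b2)


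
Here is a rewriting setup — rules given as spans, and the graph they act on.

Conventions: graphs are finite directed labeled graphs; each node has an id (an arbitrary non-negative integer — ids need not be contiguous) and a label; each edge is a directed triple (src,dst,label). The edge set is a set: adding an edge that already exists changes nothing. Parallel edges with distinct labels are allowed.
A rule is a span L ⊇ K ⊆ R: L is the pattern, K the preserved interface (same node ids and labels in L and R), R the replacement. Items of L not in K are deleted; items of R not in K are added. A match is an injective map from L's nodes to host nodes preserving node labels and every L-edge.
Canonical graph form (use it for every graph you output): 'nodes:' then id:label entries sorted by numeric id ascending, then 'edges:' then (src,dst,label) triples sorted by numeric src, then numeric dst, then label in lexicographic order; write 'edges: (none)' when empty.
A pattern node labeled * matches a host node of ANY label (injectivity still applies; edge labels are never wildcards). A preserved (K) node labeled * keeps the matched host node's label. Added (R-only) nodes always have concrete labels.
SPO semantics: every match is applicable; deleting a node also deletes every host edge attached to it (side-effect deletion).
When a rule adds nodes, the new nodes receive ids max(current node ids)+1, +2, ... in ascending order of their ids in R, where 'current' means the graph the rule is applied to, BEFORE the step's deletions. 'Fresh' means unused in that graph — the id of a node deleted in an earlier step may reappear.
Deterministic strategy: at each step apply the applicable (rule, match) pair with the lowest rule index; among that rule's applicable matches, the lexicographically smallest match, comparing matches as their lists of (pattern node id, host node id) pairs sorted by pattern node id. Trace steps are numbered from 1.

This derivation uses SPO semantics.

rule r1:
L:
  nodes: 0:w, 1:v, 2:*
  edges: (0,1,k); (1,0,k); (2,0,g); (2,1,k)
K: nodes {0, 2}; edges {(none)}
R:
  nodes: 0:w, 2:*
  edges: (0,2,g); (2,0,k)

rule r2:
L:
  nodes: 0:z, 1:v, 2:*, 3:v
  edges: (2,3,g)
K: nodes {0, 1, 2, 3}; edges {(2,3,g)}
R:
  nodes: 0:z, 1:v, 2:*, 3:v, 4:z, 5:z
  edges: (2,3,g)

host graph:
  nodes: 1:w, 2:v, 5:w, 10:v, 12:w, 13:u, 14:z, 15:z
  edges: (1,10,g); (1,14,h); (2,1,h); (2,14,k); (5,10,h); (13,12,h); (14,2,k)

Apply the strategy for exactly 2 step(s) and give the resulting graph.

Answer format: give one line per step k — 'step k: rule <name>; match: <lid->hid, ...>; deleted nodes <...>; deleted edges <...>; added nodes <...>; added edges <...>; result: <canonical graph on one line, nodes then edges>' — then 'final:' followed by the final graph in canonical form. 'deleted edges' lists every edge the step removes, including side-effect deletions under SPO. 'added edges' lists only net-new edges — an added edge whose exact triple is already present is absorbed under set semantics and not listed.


step 1: rule r2; match: 0->14, 1->2, 2->1, 3->10; deleted nodes (none); deleted edges (none); added nodes 16, 17; added edges (none); result: nodes: 1:w, 2:v, 5:w, 10:v, 12:w, 13:u, 14:z, 15:z, 16:z, 17:z edges: (1,10,g); (1,14,h); (2,1,h); (2,14,k); (5,10,h); (13,12,h); (14,2,k)
step 2: rule r2; match: 0->14, 1->2, 2->1, 3->10; deleted nodes (none); deleted edges (none); added nodes 18, 19; added edges (none); result: nodes: 1:w, 2:v, 5:w, 10:v, 12:w, 13:u, 14:z, 15:z, 16:z, 17:z, 18:z, 19:z edges: (1,10,g); (1,14,h); (2,1,h); (2,14,k); (5,10,h); (13,12,h); (14,2,k)
final:
nodes: 1:w, 2:v, 5:w, 10:v, 12:w, 13:u, 14:z, 15:z, 16:z, 17:z, 18:z, 19:z
edges: (1,10,g); (1,14,h); (2,1,h); (2,14,k); (5,10,h); (13,12,h); (14,2,k)


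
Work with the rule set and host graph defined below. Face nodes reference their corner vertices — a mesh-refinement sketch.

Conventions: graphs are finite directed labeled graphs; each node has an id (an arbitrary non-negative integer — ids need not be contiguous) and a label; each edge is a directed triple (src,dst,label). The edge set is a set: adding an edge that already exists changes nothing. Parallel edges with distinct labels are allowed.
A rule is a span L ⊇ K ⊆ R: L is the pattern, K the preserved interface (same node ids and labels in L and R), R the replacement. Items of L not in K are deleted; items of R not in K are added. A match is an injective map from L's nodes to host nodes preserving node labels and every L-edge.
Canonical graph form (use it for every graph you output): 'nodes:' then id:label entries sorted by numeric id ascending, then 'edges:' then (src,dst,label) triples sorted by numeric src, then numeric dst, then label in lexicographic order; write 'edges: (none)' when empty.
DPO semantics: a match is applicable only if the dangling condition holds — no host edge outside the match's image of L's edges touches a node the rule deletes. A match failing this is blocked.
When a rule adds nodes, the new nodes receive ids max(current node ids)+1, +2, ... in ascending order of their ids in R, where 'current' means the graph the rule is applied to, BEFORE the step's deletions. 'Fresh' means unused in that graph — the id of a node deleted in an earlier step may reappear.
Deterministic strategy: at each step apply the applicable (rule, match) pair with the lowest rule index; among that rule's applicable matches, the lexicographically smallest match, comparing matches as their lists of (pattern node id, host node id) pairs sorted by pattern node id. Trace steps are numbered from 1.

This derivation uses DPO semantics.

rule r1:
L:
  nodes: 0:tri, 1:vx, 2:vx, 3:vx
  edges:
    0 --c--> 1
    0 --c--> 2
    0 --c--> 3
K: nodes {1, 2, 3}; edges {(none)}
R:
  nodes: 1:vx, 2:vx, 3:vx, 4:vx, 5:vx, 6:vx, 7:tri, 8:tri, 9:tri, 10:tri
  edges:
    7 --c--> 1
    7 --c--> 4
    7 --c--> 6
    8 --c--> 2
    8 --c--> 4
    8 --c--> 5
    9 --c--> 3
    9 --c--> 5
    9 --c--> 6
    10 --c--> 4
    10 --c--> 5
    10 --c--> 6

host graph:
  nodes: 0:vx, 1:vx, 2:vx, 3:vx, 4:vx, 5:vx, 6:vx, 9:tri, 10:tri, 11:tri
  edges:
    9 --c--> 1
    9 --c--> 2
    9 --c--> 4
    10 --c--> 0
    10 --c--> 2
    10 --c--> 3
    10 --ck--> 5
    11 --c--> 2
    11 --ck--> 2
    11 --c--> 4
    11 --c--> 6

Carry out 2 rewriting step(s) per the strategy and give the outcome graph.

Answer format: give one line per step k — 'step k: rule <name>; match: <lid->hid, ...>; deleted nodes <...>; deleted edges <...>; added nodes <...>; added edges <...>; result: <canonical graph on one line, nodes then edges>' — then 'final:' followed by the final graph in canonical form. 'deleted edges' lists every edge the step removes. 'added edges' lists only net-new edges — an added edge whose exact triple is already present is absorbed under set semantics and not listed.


step 1: rule r1; match: 0->9, 1->1, 2->2, 3->4; deleted nodes 9; deleted edges (9,1,c); (9,2,c); (9,4,c); added nodes 12, 13, 14, 15, 16, 17, 18; added edges (15,1,c); (15,12,c); (15,14,c); (16,2,c); (16,12,c); (16,13,c); (17,4,c); (17,13,c); (17,14,c); (18,12,c); (18,13,c); (18,14,c); result: nodes: 0:vx, 1:vx, 2:vx, 3:vx, 4:vx, 5:vx, 6:vx, 10:tri, 11:tri, 12:vx, 13:vx, 14:vx, 15:tri, 16:tri, 17:tri, 18:tri edges: (10,0,c); (10,2,c); (10,3,c); (10,5,ck); (11,2,c); (11,2,ck); (11,4,c); (11,6,c); (15,1,c); (15,12,c); (15,14,c); (16,2,c); (16,12,c); (16,13,c); (17,4,c); (17,13,c); (17,14,c); (18,12,c); (18,13,c); (18,14,c)
step 2: rule r1; match: 0->15, 1->1, 2->12, 3->14; deleted nodes 15; deleted edges (15,1,c); (15,12,c); (15,14,c); added nodes 19, 20, 21, 22, 23, 24, 25; added edges (22,1,c); (22,19,c); (22,21,c); (23,12,c); (23,19,c); (23,20,c); (24,14,c); (24,20,c); (24,21,c); (25,19,c); (25,20,c); (25,21,c); result: nodes: 0:vx, 1:vx, 2:vx, 3:vx, 4:vx, 5:vx, 6:vx, 10:tri, 11:tri, 12:vx, 13:vx, 14:vx, 16:tri, 17:tri, 18:tri, 19:vx, 20:vx, 21:vx, 22:tri, 23:tri, 24:tri, 25:tri edges: (10,0,c); (10,2,c); (10,3,c); (10,5,ck); (11,2,c); (11,2,ck); (11,4,c); (11,6,c); (16,2,c); (16,12,c); (16,13,c); (17,4,c); (17,13,c); (17,14,c); (18,12,c); (18,13,c); (18,14,c); (22,1,c); (22,19,c); (22,21,c); (23,12,c); (23,19,c); (23,20,c); (24,14,c); (24,20,c); (24,21,c); (25,19,c); (25,20,c); (25,21,c)
final:
nodes: 0:vx, 1:vx, 2:vx, 3:vx, 4:vx, 5:vx, 6:vx, 10:tri, 11:tri, 12:vx, 13:vx, 14:vx, 16:tri, 17:tri, 18:tri, 19:vx, 20:vx, 21:vx, 22:tri, 23:tri, 24:tri, 25:tri
edges: (10,0,c); (10,2,c); (10,3,c); (10,5,ck); (11,2,c); (11,2,ck); (11,4,c); (11,6,c); (16,2,c); (16,12,c); (16,13,c); (17,4,c); (17,13,c); (17,14,c); (18,12,c); (18,13,c); (18,14,c); (22,1,c); (22,19,c); (22,21,c); (23,12,c); (23,19,c); (23,20,c); (24,14,c); (24,20,c); (24,21,c); (25,19,c); (25,20,c); (25,21,c)


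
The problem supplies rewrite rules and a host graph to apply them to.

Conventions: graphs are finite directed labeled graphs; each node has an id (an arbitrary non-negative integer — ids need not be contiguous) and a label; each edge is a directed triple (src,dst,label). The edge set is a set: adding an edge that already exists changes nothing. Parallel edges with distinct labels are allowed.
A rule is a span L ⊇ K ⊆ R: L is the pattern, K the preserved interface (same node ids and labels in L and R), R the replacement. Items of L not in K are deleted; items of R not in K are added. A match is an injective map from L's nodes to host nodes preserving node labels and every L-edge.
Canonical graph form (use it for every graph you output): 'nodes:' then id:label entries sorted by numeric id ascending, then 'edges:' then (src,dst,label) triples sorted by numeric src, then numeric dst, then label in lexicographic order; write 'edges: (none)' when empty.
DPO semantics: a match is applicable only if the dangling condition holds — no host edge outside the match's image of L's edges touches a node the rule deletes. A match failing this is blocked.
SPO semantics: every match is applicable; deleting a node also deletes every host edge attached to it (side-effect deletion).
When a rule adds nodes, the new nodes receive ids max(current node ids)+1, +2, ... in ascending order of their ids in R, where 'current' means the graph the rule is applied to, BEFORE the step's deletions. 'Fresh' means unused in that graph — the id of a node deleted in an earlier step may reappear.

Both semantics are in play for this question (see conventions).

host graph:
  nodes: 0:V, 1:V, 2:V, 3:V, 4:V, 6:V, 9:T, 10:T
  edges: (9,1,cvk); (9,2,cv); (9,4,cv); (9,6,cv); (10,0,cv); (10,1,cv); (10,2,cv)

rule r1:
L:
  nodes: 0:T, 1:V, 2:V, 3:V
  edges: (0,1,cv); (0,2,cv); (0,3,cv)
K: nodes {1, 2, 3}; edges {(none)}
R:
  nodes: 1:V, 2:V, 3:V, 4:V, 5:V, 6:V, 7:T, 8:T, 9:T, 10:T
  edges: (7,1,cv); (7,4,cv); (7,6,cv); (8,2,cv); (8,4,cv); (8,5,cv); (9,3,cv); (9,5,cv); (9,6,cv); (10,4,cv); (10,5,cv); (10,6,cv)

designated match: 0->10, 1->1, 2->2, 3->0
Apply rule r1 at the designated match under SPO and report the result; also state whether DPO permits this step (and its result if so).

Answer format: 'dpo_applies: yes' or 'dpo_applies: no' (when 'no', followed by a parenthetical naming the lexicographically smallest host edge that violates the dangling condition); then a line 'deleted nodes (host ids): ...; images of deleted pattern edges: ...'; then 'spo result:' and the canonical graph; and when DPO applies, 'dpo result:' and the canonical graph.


dpo_applies: yes
deleted nodes (host ids): 10; images of deleted pattern edges: (10,0,cv); (10,1,cv); (10,2,cv)
spo result:
nodes: 0:V, 1:V, 2:V, 3:V, 4:V, 6:V, 9:T, 11:V, 12:V, 13:V, 14:T, 15:T, 16:T, 17:T
edges: (9,1,cvk); (9,2,cv); (9,4,cv); (9,6,cv); (14,1,cv); (14,11,cv); (14,13,cv); (15,2,cv); (15,11,cv); (15,12,cv); (16,0,cv); (16,12,cv); (16,13,cv); (17,11,cv); (17,12,cv); (17,13,cv)
dpo result:
nodes: 0:V, 1:V, 2:V, 3:V, 4:V, 6:V, 9:T, 11:V, 12:V, 13:V, 14:T, 15:T, 16:T, 17:T
edges: (9,1,cvk); (9,2,cv); (9,4,cv); (9,6,cv); (14,1,cv); (14,11,cv); (14,13,cv); (15,2,cv); (15,11,cv); (15,12,cv); (16,0,cv); (16,12,cv); (16,13,cv); (17,11,cv); (17,12,cv); (17,13,cv)


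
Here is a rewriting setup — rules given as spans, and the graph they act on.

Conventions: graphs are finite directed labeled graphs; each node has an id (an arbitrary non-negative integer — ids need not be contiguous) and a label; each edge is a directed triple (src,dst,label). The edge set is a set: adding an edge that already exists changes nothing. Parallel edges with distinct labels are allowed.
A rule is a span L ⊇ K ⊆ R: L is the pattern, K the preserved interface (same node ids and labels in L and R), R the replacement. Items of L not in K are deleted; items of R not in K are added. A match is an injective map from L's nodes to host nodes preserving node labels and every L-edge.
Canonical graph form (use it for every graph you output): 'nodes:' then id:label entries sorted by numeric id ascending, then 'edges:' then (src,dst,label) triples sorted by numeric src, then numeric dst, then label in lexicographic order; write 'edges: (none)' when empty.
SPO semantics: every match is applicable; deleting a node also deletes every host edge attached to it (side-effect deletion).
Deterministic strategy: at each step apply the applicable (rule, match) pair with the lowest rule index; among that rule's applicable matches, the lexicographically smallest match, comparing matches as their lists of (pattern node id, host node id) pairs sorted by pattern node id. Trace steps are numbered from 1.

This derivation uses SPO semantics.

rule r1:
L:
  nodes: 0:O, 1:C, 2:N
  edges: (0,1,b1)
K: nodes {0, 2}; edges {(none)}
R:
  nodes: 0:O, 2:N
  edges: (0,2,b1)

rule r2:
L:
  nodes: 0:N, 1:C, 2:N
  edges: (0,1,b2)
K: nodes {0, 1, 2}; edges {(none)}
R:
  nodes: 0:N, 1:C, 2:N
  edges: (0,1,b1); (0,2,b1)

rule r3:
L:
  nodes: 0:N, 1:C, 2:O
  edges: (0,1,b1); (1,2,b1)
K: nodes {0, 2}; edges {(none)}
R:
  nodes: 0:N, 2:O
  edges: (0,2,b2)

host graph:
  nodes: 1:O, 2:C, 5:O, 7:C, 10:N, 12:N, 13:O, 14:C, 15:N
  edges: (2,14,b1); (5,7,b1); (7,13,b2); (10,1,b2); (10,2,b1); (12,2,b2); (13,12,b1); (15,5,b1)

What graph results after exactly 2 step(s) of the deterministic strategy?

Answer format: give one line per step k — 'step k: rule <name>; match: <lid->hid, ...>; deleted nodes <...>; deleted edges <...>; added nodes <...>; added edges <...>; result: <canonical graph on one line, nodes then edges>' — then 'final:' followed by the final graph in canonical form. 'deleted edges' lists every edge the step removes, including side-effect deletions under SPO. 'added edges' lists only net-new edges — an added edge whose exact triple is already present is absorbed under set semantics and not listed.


step 1: rule r1; match: 0->5, 1->7, 2->10; deleted nodes 7; deleted edges (5,7,b1); (7,13,b2); added nodes (none); added edges (5,10,b1); result: nodes: 1:O, 2:C, 5:O, 10:N, 12:N, 13:O, 14:C, 15:N edges: (2,14,b1); (5,10,b1); (10,1,b2); (10,2,b1); (12,2,b2); (13,12,b1); (15,5,b1)
step 2: rule r2; match: 0->12, 1->2, 2->10; deleted nodes (none); deleted edges (12,2,b2); added nodes (none); added edges (12,2,b1); (12,10,b1); result: nodes: 1:O, 2:C, 5:O, 10:N, 12:N, 13:O, 14:C, 15:N edges: (2,14,b1); (5,10,b1); (10,1,b2); (10,2,b1); (12,2,b1); (12,10,b1); (13,12,b1); (15,5,b1)
final:
nodes: 1:O, 2:C, 5:O, 10:N, 12:N, 13:O, 14:C, 15:N
edges: (2,14,b1); (5,10,b1); (10,1,b2); (10,2,b1); (12,2,b1); (12,10,b1); (13,12,b1); (15,5,b1)


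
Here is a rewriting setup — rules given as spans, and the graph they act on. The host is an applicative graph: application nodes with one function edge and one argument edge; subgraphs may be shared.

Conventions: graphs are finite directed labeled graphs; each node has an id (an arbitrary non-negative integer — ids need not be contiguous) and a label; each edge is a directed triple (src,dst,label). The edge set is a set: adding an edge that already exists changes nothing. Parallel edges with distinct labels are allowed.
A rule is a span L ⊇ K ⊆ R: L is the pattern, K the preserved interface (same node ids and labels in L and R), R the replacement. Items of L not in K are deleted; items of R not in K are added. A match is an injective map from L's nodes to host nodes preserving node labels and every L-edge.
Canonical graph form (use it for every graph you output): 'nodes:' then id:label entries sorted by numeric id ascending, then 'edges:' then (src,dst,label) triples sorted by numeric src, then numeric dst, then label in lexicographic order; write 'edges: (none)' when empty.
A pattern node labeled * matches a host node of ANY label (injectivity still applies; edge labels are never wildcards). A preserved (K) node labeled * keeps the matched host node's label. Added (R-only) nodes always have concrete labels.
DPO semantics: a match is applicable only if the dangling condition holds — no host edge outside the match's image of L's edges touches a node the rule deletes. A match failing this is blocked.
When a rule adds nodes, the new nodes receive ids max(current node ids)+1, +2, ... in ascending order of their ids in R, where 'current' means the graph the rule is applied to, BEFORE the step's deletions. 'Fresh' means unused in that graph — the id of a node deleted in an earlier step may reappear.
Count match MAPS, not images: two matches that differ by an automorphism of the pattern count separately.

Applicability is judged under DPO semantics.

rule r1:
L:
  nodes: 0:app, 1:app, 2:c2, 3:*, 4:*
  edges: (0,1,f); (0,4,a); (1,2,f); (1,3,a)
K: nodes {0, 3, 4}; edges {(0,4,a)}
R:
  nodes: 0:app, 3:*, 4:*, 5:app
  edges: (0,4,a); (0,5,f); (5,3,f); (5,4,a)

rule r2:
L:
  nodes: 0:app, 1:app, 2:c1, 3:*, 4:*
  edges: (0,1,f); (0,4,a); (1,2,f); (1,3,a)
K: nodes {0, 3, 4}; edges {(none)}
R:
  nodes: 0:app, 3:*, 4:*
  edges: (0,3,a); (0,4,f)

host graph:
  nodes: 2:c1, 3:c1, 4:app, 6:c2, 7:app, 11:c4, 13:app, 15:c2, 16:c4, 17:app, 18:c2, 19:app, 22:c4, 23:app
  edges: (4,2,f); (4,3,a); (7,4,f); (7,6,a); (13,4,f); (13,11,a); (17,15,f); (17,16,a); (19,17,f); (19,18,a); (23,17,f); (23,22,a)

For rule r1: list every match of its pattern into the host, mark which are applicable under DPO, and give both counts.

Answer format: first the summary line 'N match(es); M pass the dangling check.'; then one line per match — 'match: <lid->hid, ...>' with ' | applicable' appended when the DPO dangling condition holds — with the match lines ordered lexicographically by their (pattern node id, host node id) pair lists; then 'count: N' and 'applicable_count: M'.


2 match(es); 0 pass the dangling check.
match: 0->19, 1->17, 2->15, 3->16, 4->18
match: 0->23, 1->17, 2->15, 3->16, 4->22
count: 2
applicable_count: 0


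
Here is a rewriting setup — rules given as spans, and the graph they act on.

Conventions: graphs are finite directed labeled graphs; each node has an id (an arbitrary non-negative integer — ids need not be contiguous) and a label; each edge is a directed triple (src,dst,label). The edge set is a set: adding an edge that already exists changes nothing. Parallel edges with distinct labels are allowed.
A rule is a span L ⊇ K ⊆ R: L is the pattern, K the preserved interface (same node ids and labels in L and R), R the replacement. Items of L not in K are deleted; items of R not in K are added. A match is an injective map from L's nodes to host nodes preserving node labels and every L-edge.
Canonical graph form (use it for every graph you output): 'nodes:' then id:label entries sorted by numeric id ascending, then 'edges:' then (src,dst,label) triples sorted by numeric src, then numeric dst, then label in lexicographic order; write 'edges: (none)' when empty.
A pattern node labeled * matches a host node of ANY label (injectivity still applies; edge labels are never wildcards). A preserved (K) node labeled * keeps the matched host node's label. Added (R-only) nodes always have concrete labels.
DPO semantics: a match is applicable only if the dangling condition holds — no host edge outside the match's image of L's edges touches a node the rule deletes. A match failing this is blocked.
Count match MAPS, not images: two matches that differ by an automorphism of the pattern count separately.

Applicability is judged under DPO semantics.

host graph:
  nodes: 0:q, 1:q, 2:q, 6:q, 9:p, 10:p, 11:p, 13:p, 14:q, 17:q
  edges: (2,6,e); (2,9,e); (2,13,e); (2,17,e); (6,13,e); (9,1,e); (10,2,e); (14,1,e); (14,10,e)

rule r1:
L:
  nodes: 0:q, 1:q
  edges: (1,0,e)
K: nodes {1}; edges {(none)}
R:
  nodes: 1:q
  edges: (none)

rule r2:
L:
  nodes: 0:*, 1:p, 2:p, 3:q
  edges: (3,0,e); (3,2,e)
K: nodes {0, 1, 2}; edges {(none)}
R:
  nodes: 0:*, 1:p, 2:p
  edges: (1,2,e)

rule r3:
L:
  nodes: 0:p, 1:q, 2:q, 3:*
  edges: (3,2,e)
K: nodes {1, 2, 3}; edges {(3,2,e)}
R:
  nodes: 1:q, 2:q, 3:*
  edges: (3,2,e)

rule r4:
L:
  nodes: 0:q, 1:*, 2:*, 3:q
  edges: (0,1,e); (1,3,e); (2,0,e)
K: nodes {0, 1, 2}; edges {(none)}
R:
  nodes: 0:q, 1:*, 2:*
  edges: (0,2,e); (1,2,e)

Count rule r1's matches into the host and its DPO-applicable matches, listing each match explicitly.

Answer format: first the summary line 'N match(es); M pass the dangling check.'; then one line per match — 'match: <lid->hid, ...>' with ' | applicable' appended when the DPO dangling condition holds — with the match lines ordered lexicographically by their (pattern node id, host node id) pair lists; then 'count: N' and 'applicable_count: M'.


3 match(es); 1 pass the dangling check.
match: 0->1, 1->14
match: 0->6, 1->2
match: 0->17, 1->2 | applicable
count: 3
applicable_count: 1


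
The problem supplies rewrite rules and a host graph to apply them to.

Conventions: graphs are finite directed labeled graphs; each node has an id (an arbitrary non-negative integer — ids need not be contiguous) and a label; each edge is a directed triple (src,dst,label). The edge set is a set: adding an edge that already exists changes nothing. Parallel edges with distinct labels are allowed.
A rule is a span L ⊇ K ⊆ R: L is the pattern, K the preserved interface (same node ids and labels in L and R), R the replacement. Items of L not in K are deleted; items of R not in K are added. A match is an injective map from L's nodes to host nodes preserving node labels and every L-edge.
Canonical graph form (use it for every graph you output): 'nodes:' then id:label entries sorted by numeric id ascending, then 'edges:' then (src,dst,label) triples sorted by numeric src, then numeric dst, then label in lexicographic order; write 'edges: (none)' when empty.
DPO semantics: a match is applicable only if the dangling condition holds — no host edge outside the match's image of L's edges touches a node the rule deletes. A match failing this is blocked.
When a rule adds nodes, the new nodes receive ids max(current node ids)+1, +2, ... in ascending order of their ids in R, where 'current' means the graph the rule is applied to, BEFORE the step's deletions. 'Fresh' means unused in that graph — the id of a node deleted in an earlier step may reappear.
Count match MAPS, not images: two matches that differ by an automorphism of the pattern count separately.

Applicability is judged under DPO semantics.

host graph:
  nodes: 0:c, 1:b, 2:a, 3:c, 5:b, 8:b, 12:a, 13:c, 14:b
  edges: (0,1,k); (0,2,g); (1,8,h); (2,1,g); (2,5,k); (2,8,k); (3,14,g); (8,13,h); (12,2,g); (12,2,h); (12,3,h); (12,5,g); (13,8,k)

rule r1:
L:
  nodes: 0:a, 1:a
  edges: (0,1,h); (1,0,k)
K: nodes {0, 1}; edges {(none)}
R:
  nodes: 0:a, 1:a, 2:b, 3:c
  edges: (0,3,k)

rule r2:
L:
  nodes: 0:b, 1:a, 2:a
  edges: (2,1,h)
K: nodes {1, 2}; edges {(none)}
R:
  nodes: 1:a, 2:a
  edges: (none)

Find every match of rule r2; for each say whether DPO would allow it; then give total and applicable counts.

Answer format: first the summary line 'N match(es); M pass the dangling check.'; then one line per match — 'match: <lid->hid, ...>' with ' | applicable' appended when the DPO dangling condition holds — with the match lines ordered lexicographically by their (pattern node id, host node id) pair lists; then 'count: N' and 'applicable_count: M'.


4 match(es); 0 pass the dangling check.
match: 0->1, 1->2, 2->12
match: 0->5, 1->2, 2->12
match: 0->8, 1->2, 2->12
match: 0->14, 1->2, 2->12
count: 4
applicable_count: 0


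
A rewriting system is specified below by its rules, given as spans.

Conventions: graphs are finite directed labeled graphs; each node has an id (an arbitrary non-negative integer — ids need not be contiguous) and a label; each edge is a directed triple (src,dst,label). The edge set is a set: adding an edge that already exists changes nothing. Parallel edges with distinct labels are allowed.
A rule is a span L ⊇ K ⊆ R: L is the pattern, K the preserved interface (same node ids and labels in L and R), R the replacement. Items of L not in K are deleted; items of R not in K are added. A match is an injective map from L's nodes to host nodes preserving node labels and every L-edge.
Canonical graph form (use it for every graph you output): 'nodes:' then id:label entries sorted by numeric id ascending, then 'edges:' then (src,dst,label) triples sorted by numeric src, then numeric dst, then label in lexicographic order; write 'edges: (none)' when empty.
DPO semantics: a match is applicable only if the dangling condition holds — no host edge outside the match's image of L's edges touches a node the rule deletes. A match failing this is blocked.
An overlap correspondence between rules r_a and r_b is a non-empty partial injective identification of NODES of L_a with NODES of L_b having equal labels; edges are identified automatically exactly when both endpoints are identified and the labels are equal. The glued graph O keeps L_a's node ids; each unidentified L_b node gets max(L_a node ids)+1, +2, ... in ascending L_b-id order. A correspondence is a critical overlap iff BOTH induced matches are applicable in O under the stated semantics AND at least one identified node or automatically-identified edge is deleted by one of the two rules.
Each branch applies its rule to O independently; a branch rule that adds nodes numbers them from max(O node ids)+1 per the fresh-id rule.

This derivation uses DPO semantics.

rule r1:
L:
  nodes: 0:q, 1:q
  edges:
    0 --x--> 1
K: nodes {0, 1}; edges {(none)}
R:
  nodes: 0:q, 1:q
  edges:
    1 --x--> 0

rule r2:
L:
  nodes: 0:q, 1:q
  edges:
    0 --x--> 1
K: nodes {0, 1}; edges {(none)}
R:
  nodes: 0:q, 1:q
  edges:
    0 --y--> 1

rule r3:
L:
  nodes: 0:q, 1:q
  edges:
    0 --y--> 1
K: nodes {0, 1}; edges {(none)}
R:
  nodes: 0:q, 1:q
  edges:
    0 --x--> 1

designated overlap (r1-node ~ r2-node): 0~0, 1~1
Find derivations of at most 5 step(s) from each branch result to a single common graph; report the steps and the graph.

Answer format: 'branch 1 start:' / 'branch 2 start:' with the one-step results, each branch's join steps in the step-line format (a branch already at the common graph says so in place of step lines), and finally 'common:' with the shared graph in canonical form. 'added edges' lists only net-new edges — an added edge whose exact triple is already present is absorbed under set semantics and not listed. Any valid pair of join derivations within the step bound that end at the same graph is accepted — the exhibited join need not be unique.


branch 1 start:
nodes: 0:q, 1:q
edges: (1,0,x)
branch 2 start:
nodes: 0:q, 1:q
edges: (0,1,y)
branch 1 step 1: rule r1; match: 0->1, 1->0; deleted nodes (none); deleted edges (1,0,x); added nodes (none); added edges (0,1,x); result: nodes: 0:q, 1:q edges: (0,1,x)
branch 2 step 1: rule r3; match: 0->0, 1->1; deleted nodes (none); deleted edges (0,1,y); added nodes (none); added edges (0,1,x); result: nodes: 0:q, 1:q edges: (0,1,x)
common:
nodes: 0:q, 1:q
edges: (0,1,x)


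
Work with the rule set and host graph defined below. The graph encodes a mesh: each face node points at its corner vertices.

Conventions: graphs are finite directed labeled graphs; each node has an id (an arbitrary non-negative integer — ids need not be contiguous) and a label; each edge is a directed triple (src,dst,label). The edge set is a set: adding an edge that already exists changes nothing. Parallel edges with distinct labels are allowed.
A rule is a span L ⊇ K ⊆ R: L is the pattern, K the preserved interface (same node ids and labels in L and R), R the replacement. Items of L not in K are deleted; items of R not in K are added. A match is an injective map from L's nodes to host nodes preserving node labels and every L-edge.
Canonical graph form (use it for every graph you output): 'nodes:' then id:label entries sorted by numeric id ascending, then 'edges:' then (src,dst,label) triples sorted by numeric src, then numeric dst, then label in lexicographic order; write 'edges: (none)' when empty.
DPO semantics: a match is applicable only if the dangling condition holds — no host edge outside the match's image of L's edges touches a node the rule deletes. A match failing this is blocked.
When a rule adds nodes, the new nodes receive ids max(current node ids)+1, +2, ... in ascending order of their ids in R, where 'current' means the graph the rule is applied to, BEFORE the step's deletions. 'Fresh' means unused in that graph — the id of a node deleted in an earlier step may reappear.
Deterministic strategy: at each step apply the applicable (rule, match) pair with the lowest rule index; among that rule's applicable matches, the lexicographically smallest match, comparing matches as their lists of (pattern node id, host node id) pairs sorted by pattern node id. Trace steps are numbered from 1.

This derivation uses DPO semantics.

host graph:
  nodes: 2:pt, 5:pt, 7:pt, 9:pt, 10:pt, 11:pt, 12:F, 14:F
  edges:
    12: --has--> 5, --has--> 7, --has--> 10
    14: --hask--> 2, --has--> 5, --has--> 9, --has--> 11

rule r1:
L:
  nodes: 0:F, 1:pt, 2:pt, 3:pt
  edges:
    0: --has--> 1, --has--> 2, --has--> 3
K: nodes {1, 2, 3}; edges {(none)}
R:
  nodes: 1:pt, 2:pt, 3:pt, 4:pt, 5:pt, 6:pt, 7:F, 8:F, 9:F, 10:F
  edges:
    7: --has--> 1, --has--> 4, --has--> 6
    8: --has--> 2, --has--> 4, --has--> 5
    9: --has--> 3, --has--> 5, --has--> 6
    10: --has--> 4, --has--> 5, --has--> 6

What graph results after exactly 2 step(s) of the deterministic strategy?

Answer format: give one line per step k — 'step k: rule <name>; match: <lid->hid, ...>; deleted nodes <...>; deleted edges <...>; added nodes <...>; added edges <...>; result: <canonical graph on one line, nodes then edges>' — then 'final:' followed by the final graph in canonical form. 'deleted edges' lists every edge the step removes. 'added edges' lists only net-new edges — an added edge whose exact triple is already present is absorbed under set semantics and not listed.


step 1: rule r1; match: 0->12, 1->5, 2->7, 3->10; deleted nodes 12; deleted edges (12,5,has); (12,7,has); (12,10,has); added nodes 15, 16, 17, 18, 19, 20, 21; added edges (18,5,has); (18,15,has); (18,17,has); (19,7,has); (19,15,has); (19,16,has); (20,10,has); (20,16,has); (20,17,has); (21,15,has); (21,16,has); (21,17,has); result: nodes: 2:pt, 5:pt, 7:pt, 9:pt, 10:pt, 11:pt, 14:F, 15:pt, 16:pt, 17:pt, 18:F, 19:F, 20:F, 21:F edges: (14,2,hask); (14,5,has); (14,9,has); (14,11,has); (18,5,has); (18,15,has); (18,17,has); (19,7,has); (19,15,has); (19,16,has); (20,10,has); (20,16,has); (20,17,has); (21,15,has); (21,16,has); (21,17,has)
step 2: rule r1; match: 0->18, 1->5, 2->15, 3->17; deleted nodes 18; deleted edges (18,5,has); (18,15,has); (18,17,has); added nodes 22, 23, 24, 25, 26, 27, 28; added edges (25,5,has); (25,22,has); (25,24,has); (26,15,has); (26,22,has); (26,23,has); (27,17,has); (27,23,has); (27,24,has); (28,22,has); (28,23,has); (28,24,has); result: nodes: 2:pt, 5:pt, 7:pt, 9:pt, 10:pt, 11:pt, 14:F, 15:pt, 16:pt, 17:pt, 19:F, 20:F, 21:F, 22:pt, 23:pt, 24:pt, 25:F, 26:F, 27:F, 28:F edges: (14,2,hask); (14,5,has); (14,9,has); (14,11,has); (19,7,has); (19,15,has); (19,16,has); (20,10,has); (20,16,has); (20,17,has); (21,15,has); (21,16,has); (21,17,has); (25,5,has); (25,22,has); (25,24,has); (26,15,has); (26,22,has); (26,23,has); (27,17,has); (27,23,has); (27,24,has); (28,22,has); (28,23,has); (28,24,has)
final:
nodes: 2:pt, 5:pt, 7:pt, 9:pt, 10:pt, 11:pt, 14:F, 15:pt, 16:pt, 17:pt, 19:F, 20:F, 21:F, 22:pt, 23:pt, 24:pt, 25:F, 26:F, 27:F, 28:F
edges: (14,2,hask); (14,5,has); (14,9,has); (14,11,has); (19,7,has); (19,15,has); (19,16,has); (20,10,has); (20,16,has); (20,17,has); (21,15,has); (21,16,has); (21,17,has); (25,5,has); (25,22,has); (25,24,has); (26,15,has); (26,22,has); (26,23,has); (27,17,has); (27,23,has); (27,24,has); (28,22,has); (28,23,has); (28,24,has)


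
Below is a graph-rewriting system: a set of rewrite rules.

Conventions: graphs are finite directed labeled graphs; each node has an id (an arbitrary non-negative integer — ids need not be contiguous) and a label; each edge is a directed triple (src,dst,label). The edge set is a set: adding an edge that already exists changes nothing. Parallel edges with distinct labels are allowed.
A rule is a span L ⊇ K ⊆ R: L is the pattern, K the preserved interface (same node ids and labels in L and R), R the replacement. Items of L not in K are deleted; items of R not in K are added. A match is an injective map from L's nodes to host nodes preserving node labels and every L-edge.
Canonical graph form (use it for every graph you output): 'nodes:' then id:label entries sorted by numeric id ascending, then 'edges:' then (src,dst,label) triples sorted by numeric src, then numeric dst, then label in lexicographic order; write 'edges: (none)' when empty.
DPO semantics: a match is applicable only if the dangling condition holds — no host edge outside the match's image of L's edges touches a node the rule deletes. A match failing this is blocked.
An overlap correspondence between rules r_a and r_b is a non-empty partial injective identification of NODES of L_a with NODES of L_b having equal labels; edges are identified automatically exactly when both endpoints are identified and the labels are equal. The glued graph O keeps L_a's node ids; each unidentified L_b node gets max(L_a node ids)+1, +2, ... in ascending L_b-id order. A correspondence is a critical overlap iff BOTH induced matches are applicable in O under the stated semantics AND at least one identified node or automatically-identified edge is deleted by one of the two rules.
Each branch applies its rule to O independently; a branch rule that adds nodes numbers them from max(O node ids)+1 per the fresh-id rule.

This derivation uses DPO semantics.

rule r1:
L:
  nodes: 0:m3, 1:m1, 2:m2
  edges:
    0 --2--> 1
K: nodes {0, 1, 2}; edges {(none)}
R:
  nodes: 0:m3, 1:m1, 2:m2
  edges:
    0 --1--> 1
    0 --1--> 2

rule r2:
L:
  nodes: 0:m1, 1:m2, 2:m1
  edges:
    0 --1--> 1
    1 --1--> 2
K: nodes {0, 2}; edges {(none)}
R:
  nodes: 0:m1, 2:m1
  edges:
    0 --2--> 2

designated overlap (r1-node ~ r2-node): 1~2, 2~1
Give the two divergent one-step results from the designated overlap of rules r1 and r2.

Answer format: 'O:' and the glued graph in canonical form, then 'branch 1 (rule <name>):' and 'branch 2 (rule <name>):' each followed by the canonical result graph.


O:
nodes: 0:m3, 1:m1, 2:m2, 3:m1
edges: (0,1,2); (2,1,1); (3,2,1)
branch 1 (rule r1):
nodes: 0:m3, 1:m1, 2:m2, 3:m1
edges: (0,1,1); (0,2,1); (2,1,1); (3,2,1)
branch 2 (rule r2):
nodes: 0:m3, 1:m1, 3:m1
edges: (0,1,2); (3,1,2)
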